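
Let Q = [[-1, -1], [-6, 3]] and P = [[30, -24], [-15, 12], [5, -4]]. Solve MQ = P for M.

M = [[6, -6], [-3, 3], [1, -1]]

Since Q sits to the right of M, M = PQ⁻¹.
det Q = -9, so Q⁻¹ = [[-1/3, -1/9], [-2/3, 1/9]].
M = PQ⁻¹ = [[30, -24], [-15, 12], [5, -4]] · [[-1/3, -1/9], [-2/3, 1/9]] = [[6, -6], [-3, 3], [1, -1]].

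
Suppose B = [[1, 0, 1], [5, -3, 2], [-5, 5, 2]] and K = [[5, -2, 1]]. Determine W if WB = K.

W = [[5, -1, -1]]

Since B sits to the right of W, W = KB⁻¹.
det B = -6, so B⁻¹ = [[8/3, -5/6, -1/2], [10/3, -7/6, -1/2], [-5/3, 5/6, 1/2]].
W = KB⁻¹ = [[5, -2, 1]] · [[8/3, -5/6, -1/2], [10/3, -7/6, -1/2], [-5/3, 5/6, 1/2]] = [[5, -1, -1]].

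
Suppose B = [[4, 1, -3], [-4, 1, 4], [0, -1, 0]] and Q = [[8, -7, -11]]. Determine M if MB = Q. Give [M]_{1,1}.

B is on the right of M, so right-multiply by B⁻¹: M = QB⁻¹.
det B = 4, so B⁻¹ = [[1, 3/4, 7/4], [0, 0, -1], [1, 1, 2]].
M = QB⁻¹ = [[8, -7, -11]] · [[1, 3/4, 7/4], [0, 0, -1], [1, 1, 2]] = [[-3, -5, -1]].

-3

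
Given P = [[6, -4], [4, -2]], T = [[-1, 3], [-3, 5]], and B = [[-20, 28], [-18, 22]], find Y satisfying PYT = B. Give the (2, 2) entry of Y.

Left-multiply by P⁻¹ and right-multiply by T⁻¹: Y = P⁻¹BT⁻¹.
P has determinant 4; P⁻¹ = [[-1/2, 1], [-1, 3/2]].
det T = 4; the adjugate gives T⁻¹ = [[5/4, -3/4], [3/4, -1/4]].
P⁻¹B = [[-8, 8], [-7, 5]].
Y = (P⁻¹B)T⁻¹ = [[-4, 4], [-5, 4]].

4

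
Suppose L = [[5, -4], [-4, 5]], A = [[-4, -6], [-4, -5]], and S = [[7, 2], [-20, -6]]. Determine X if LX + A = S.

X = [[-1, 4], [-4, 3]]

LX = S − A = [[11, 8], [-16, -1]].
L is on the left of X, so left-multiply by L⁻¹: X = L⁻¹(S − A).
det L = 9; the adjugate gives L⁻¹ = [[5/9, 4/9], [4/9, 5/9]].
X = L⁻¹(S − A) = [[-1, 4], [-4, 3]].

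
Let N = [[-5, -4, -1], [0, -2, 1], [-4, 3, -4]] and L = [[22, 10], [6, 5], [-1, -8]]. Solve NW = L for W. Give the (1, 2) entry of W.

-3

Since N multiplies W on the left, W = N⁻¹L.
det N = -1; the adjugate gives N⁻¹ = [[-5, 19, 6], [4, -16, -5], [8, -31, -10]].
W = N⁻¹L = [[-5, 19, 6], [4, -16, -5], [8, -31, -10]] · [[22, 10], [6, 5], [-1, -8]] = [[-2, -3], [-3, 0], [0, 5]].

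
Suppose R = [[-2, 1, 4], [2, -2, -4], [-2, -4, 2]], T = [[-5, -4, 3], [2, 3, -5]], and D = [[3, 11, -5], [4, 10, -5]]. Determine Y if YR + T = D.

Y = [[1, 1, -4], [3, 2, -2]]

YR = D − T = [[8, 15, -8], [2, 7, 0]].
R is on the right of Y, so right-multiply by R⁻¹: Y = (D − T)R⁻¹.
det R = -4; the adjugate gives R⁻¹ = [[5, 9/2, -1], [-1, -1, 0], [3, 5/2, -1/2]].
Y = (D − T)R⁻¹ = [[1, 1, -4], [3, 2, -2]].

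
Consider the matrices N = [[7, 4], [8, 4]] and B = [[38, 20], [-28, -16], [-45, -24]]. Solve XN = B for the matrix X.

X = [[2, 3], [-4, 0], [-3, -3]]

N is on the right of X, so right-multiply by N⁻¹: X = BN⁻¹.
N has determinant -4; N⁻¹ = [[-1, 1], [2, -7/4]].
X = BN⁻¹ = [[38, 20], [-28, -16], [-45, -24]] · [[-1, 1], [2, -7/4]] = [[2, 3], [-4, 0], [-3, -3]].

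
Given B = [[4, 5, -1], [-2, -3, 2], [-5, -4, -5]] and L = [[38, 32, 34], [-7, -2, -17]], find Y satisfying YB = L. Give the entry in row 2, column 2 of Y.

B is on the right of Y, so right-multiply by B⁻¹: Y = LB⁻¹.
B has determinant -1; B⁻¹ = [[-23, -29, -7], [20, 25, 6], [7, 9, 2]].
Y = LB⁻¹ = [[38, 32, 34], [-7, -2, -17]] · [[-23, -29, -7], [20, 25, 6], [7, 9, 2]] = [[4, 4, -6], [2, 0, 3]].

0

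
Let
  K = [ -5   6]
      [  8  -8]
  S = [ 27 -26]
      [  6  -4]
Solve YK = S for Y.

Right-multiplying both sides by K⁻¹ gives Y = SK⁻¹.
det K = -8; the adjugate gives K⁻¹ = [[1, 3/4], [1, 5/8]].
Y = SK⁻¹ = [[27, -26], [6, -4]] · [[1, 3/4], [1, 5/8]] = [[1, 4], [2, 2]].

Y = [[1, 4], [2, 2]]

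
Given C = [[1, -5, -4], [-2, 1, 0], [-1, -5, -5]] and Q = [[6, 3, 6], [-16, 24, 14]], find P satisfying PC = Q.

C is on the right of P, so right-multiply by C⁻¹: P = QC⁻¹.
C has determinant 1; C⁻¹ = [[-5, -5, 4], [-10, -9, 8], [11, 10, -9]].
P = QC⁻¹ = [[6, 3, 6], [-16, 24, 14]] · [[-5, -5, 4], [-10, -9, 8], [11, 10, -9]] = [[6, 3, -6], [-6, 4, 2]].

P = [[6, 3, -6], [-6, 4, 2]]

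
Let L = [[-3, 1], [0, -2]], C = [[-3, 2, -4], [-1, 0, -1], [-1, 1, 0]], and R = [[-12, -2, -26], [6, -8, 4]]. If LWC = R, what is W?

W = [[-1, -4, 4], [1, -2, 2]]

Left-multiply by L⁻¹ and right-multiply by C⁻¹: W = L⁻¹RC⁻¹.
det L = 6, so L⁻¹ = [[-1/3, -1/6], [0, -1/2]].
det C = 3, so C⁻¹ = [[1/3, -4/3, -2/3], [1/3, -4/3, 1/3], [-1/3, 1/3, 2/3]].
L⁻¹R = [[3, 2, 8], [-3, 4, -2]].
W = (L⁻¹R)C⁻¹ = [[-1, -4, 4], [1, -2, 2]].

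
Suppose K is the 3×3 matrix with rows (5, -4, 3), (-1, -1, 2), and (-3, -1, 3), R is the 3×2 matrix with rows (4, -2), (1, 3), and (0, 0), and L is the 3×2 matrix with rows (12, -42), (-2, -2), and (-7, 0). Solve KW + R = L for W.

KW = L − R = [[8, -40], [-3, -5], [-7, 0]].
Left-multiplying both sides by K⁻¹ gives W = K⁻¹(L − R).
K has determinant 1; K⁻¹ = [[-1, 9, -5], [-3, 24, -13], [-2, 17, -9]].
W = K⁻¹(L − R) = [[0, -5], [-5, 0], [-4, -5]].

W = [[0, -5], [-5, 0], [-4, -5]]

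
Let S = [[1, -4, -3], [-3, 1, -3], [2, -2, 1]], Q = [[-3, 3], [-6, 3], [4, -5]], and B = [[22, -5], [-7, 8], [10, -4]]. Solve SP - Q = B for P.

SP = B + Q = [[19, -2], [-13, 11], [14, -9]].
Left-multiplying both sides by S⁻¹ gives P = S⁻¹(B + Q).
S has determinant -5; S⁻¹ = [[1, -2, -3], [3/5, -7/5, -12/5], [-4/5, 6/5, 11/5]].
P = S⁻¹(B + Q) = [[3, 3], [-4, 5], [0, -5]].

P = [[3, 3], [-4, 5], [0, -5]]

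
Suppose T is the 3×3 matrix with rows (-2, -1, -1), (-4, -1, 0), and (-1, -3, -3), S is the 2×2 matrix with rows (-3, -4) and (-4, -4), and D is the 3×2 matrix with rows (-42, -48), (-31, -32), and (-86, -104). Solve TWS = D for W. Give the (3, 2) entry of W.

-3

W = T⁻¹DS⁻¹ (apply T⁻¹ on the left and S⁻¹ on the right).
det T = -5, so T⁻¹ = [[-3/5, 0, 1/5], [12/5, -1, -4/5], [-11/5, 1, 2/5]].
S has determinant -4; S⁻¹ = [[1, -1], [-1, 3/4]].
T⁻¹D = [[8, 8], [-1, 0], [27, 32]].
W = (T⁻¹D)S⁻¹ = [[0, -2], [-1, 1], [-5, -3]].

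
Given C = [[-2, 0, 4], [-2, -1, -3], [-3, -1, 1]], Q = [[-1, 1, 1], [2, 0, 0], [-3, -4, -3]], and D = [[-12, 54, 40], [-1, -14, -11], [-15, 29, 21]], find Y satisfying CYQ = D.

Isolating Y: multiply by C⁻¹ from the left and Q⁻¹ from the right, so Y = C⁻¹DQ⁻¹.
det C = 4, so C⁻¹ = [[-1, -1, 1], [11/4, 5/2, -7/2], [-1/4, -1/2, 1/2]].
det Q = -2, so Q⁻¹ = [[0, 1/2, 0], [-3, -3, -1], [4, 7/2, 1]].
C⁻¹D = [[-2, -11, -8], [17, 12, 9], [-4, 8, 6]].
Y = (C⁻¹D)Q⁻¹ = [[1, 4, 3], [0, 4, -3], [0, -5, -2]].

Y = [[1, 4, 3], [0, 4, -3], [0, -5, -2]]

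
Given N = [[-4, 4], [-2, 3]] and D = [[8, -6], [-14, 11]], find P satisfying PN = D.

P = [[-3, 2], [5, -3]]

Since N sits to the right of P, P = DN⁻¹.
det N = -4; the adjugate gives N⁻¹ = [[-3/4, 1], [-1/2, 1]].
P = DN⁻¹ = [[8, -6], [-14, 11]] · [[-3/4, 1], [-1/2, 1]] = [[-3, 2], [5, -3]].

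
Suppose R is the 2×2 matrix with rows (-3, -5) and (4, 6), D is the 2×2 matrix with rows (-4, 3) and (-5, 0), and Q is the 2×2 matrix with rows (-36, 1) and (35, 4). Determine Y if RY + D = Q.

RY = Q − D = [[-32, -2], [40, 4]].
R is on the left of Y, so left-multiply by R⁻¹: Y = R⁻¹(Q − D).
R has determinant 2; R⁻¹ = [[3, 5/2], [-2, -3/2]].
Y = R⁻¹(Q − D) = [[4, 4], [4, -2]].

Y = [[4, 4], [4, -2]]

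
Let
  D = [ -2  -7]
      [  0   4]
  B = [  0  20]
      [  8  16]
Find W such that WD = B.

Right-multiplying both sides by D⁻¹ gives W = BD⁻¹.
det D = -8; the adjugate gives D⁻¹ = [[-1/2, -7/8], [0, 1/4]].
W = BD⁻¹ = [[0, 20], [8, 16]] · [[-1/2, -7/8], [0, 1/4]] = [[0, 5], [-4, -3]].

W = [[0, 5], [-4, -3]]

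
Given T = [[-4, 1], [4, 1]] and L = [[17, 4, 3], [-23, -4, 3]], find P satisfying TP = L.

Since T multiplies P on the left, P = T⁻¹L.
det T = -8; the adjugate gives T⁻¹ = [[-1/8, 1/8], [1/2, 1/2]].
P = T⁻¹L = [[-1/8, 1/8], [1/2, 1/2]] · [[17, 4, 3], [-23, -4, 3]] = [[-5, -1, 0], [-3, 0, 3]].

P = [[-5, -1, 0], [-3, 0, 3]]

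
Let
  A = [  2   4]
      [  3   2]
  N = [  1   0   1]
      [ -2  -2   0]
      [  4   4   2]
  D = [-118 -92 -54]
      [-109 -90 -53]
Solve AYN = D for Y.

Isolating Y: multiply by A⁻¹ from the left and N⁻¹ from the right, so Y = A⁻¹DN⁻¹.
det A = -8, so A⁻¹ = [[-1/4, 1/2], [3/8, -1/4]].
det N = -4, so N⁻¹ = [[1, -1, -1/2], [-1, 1/2, 1/2], [0, 1, 1/2]].
A⁻¹D = [[-25, -22, -13], [-17, -12, -7]].
Y = (A⁻¹D)N⁻¹ = [[-3, 1, -5], [-5, 4, -1]].

Y = [[-3, 1, -5], [-5, 4, -1]]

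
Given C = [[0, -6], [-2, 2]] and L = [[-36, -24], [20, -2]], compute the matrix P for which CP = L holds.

P = [[-4, 5], [6, 4]]

Since C multiplies P on the left, P = C⁻¹L.
det C = -12; the adjugate gives C⁻¹ = [[-1/6, -1/2], [-1/6, 0]].
P = C⁻¹L = [[-1/6, -1/2], [-1/6, 0]] · [[-36, -24], [20, -2]] = [[-4, 5], [6, 4]].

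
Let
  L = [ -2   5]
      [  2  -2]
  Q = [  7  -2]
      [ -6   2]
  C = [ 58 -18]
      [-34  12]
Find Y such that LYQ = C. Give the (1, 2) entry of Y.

Y = L⁻¹CQ⁻¹ (apply L⁻¹ on the left and Q⁻¹ on the right).
L has determinant -6; L⁻¹ = [[1/3, 5/6], [1/3, 1/3]].
det Q = 2; the adjugate gives Q⁻¹ = [[1, 1], [3, 7/2]].
L⁻¹C = [[-9, 4], [8, -2]].
Y = (L⁻¹C)Q⁻¹ = [[3, 5], [2, 1]].

5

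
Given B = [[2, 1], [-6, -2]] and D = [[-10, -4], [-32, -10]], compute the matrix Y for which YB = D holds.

Y = [[-2, 1], [2, 6]]

B is on the right of Y, so right-multiply by B⁻¹: Y = DB⁻¹.
B has determinant 2; B⁻¹ = [[-1, -1/2], [3, 1]].
Y = DB⁻¹ = [[-10, -4], [-32, -10]] · [[-1, -1/2], [3, 1]] = [[-2, 1], [2, 6]].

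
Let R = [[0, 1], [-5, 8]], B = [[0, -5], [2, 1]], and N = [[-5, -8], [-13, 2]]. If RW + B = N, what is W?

W = [[-5, -5], [-5, -3]]

RW = N − B = [[-5, -3], [-15, 1]].
Since R multiplies W on the left, W = R⁻¹(N − B).
det R = 5, so R⁻¹ = [[8/5, -1/5], [1, 0]].
W = R⁻¹(N − B) = [[-5, -5], [-5, -3]].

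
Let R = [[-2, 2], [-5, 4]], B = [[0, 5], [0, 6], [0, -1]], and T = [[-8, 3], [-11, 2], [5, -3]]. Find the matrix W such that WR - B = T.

W = [[4, 0], [-2, 3], [0, -1]]

WR = T + B = [[-8, 8], [-11, 8], [5, -4]].
Since R sits to the right of W, W = (T + B)R⁻¹.
R has determinant 2; R⁻¹ = [[2, -1], [5/2, -1]].
W = (T + B)R⁻¹ = [[4, 0], [-2, 3], [0, -1]].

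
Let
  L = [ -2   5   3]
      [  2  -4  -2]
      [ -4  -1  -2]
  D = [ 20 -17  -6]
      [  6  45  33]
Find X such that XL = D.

L is on the right of X, so right-multiply by L⁻¹: X = DL⁻¹.
det L = -6, so L⁻¹ = [[-1, -7/6, -1/3], [-2, -8/3, -1/3], [3, 11/3, 1/3]].
X = DL⁻¹ = [[20, -17, -6], [6, 45, 33]] · [[-1, -7/6, -1/3], [-2, -8/3, -1/3], [3, 11/3, 1/3]] = [[-4, 0, -3], [3, -6, -6]].

X = [[-4, 0, -3], [3, -6, -6]]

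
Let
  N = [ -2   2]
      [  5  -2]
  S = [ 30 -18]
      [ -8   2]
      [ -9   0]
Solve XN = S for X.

N is on the right of X, so right-multiply by N⁻¹: X = SN⁻¹.
det N = -6, so N⁻¹ = [[1/3, 1/3], [5/6, 1/3]].
X = SN⁻¹ = [[30, -18], [-8, 2], [-9, 0]] · [[1/3, 1/3], [5/6, 1/3]] = [[-5, 4], [-1, -2], [-3, -3]].

X = [[-5, 4], [-1, -2], [-3, -3]]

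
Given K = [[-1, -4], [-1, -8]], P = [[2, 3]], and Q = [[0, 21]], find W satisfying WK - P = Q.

W = [[2, -4]]

WK = Q + P = [[2, 24]].
K is on the right of W, so right-multiply by K⁻¹: W = (Q + P)K⁻¹.
K has determinant 4; K⁻¹ = [[-2, 1], [1/4, -1/4]].
W = (Q + P)K⁻¹ = [[2, -4]].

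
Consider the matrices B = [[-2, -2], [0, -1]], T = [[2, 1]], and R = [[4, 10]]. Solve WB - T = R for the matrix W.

W = [[-3, -5]]

WB = R + T = [[6, 11]].
Right-multiplying both sides by B⁻¹ gives W = (R + T)B⁻¹.
det B = 2, so B⁻¹ = [[-1/2, 1], [0, -1]].
W = (R + T)B⁻¹ = [[-3, -5]].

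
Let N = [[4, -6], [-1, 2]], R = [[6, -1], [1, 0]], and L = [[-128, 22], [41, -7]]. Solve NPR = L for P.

P = [[-1, 1], [3, 0]]

Isolating P: multiply by N⁻¹ from the left and R⁻¹ from the right, so P = N⁻¹LR⁻¹.
det N = 2, so N⁻¹ = [[1, 3], [1/2, 2]].
det R = 1; the adjugate gives R⁻¹ = [[0, 1], [-1, 6]].
N⁻¹L = [[-5, 1], [18, -3]].
P = (N⁻¹L)R⁻¹ = [[-1, 1], [3, 0]].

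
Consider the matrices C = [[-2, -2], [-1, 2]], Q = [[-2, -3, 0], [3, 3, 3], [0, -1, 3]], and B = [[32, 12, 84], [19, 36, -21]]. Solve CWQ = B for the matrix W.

Left-multiply by C⁻¹ and right-multiply by Q⁻¹: W = C⁻¹BQ⁻¹.
C has determinant -6; C⁻¹ = [[-1/3, -1/3], [-1/6, 1/3]].
det Q = 3; the adjugate gives Q⁻¹ = [[4, 3, -3], [-3, -2, 2], [-1, -2/3, 1]].
C⁻¹B = [[-17, -16, -21], [1, 10, -21]].
W = (C⁻¹B)Q⁻¹ = [[1, -5, -2], [-5, -3, -4]].

W = [[1, -5, -2], [-5, -3, -4]]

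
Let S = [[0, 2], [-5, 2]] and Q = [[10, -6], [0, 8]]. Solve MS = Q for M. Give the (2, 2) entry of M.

0

Since S sits to the right of M, M = QS⁻¹.
det S = 10, so S⁻¹ = [[1/5, -1/5], [1/2, 0]].
M = QS⁻¹ = [[10, -6], [0, 8]] · [[1/5, -1/5], [1/2, 0]] = [[-1, -2], [4, 0]].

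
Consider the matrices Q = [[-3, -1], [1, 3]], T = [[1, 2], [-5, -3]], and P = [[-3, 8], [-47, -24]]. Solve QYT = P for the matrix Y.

Y = [[-3, -2], [2, 4]]

Left-multiply by Q⁻¹ and right-multiply by T⁻¹: Y = Q⁻¹PT⁻¹.
Q has determinant -8; Q⁻¹ = [[-3/8, -1/8], [1/8, 3/8]].
T has determinant 7; T⁻¹ = [[-3/7, -2/7], [5/7, 1/7]].
Q⁻¹P = [[7, 0], [-18, -8]].
Y = (Q⁻¹P)T⁻¹ = [[-3, -2], [2, 4]].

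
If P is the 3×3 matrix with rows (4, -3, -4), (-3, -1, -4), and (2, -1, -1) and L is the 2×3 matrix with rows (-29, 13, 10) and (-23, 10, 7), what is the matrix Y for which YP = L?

Y = [[-6, 3, 2], [-6, 3, 5]]

Right-multiplying both sides by P⁻¹ gives Y = LP⁻¹.
det P = 1, so P⁻¹ = [[-3, 1, 8], [-11, 4, 28], [5, -2, -13]].
Y = LP⁻¹ = [[-29, 13, 10], [-23, 10, 7]] · [[-3, 1, 8], [-11, 4, 28], [5, -2, -13]] = [[-6, 3, 2], [-6, 3, 5]].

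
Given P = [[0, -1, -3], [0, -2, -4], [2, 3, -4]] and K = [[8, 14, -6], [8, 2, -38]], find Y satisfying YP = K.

Y = [[-6, 2, 4], [2, 4, 4]]

Right-multiplying both sides by P⁻¹ gives Y = KP⁻¹.
det P = -4, so P⁻¹ = [[-5, 13/4, 1/2], [2, -3/2, 0], [-1, 1/2, 0]].
Y = KP⁻¹ = [[8, 14, -6], [8, 2, -38]] · [[-5, 13/4, 1/2], [2, -3/2, 0], [-1, 1/2, 0]] = [[-6, 2, 4], [2, 4, 4]].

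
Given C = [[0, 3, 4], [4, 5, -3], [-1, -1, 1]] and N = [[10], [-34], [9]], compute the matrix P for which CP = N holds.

Left-multiplying both sides by C⁻¹ gives P = C⁻¹N.
det C = 1; the adjugate gives C⁻¹ = [[2, -7, -29], [-1, 4, 16], [1, -3, -12]].
P = C⁻¹N = [[2, -7, -29], [-1, 4, 16], [1, -3, -12]] · [[10], [-34], [9]] = [[-3], [-2], [4]].

P = [[-3], [-2], [4]]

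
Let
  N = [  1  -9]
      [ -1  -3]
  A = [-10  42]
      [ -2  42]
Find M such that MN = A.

Since N sits to the right of M, M = AN⁻¹.
N has determinant -12; N⁻¹ = [[1/4, -3/4], [-1/12, -1/12]].
M = AN⁻¹ = [[-10, 42], [-2, 42]] · [[1/4, -3/4], [-1/12, -1/12]] = [[-6, 4], [-4, -2]].

M = [[-6, 4], [-4, -2]]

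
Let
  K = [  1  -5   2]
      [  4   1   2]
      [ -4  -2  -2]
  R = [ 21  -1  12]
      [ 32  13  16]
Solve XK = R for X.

X = [[1, 6, 1], [0, 3, -5]]

Right-multiplying both sides by K⁻¹ gives X = RK⁻¹.
det K = -6; the adjugate gives K⁻¹ = [[-1/3, 7/3, 2], [0, -1, -1], [2/3, -11/3, -7/2]].
X = RK⁻¹ = [[21, -1, 12], [32, 13, 16]] · [[-1/3, 7/3, 2], [0, -1, -1], [2/3, -11/3, -7/2]] = [[1, 6, 1], [0, 3, -5]].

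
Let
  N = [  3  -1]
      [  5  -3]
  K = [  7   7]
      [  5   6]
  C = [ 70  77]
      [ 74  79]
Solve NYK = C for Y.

Y = [[2, 4], [1, 5]]

Isolating Y: multiply by N⁻¹ from the left and K⁻¹ from the right, so Y = N⁻¹CK⁻¹.
N has determinant -4; N⁻¹ = [[3/4, -1/4], [5/4, -3/4]].
det K = 7, so K⁻¹ = [[6/7, -1], [-5/7, 1]].
N⁻¹C = [[34, 38], [32, 37]].
Y = (N⁻¹C)K⁻¹ = [[2, 4], [1, 5]].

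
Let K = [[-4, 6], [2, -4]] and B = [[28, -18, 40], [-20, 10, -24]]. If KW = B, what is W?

W = [[2, 3, -4], [6, -1, 4]]

Left-multiplying both sides by K⁻¹ gives W = K⁻¹B.
K has determinant 4; K⁻¹ = [[-1, -3/2], [-1/2, -1]].
W = K⁻¹B = [[-1, -3/2], [-1/2, -1]] · [[28, -18, 40], [-20, 10, -24]] = [[2, 3, -4], [6, -1, 4]].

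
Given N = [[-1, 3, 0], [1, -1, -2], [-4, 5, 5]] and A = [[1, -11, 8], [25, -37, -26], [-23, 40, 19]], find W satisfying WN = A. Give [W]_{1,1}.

N is on the right of W, so right-multiply by N⁻¹: W = AN⁻¹.
det N = 4, so N⁻¹ = [[5/4, -15/4, -3/2], [3/4, -5/4, -1/2], [1/4, -7/4, -1/2]].
W = AN⁻¹ = [[1, -11, 8], [25, -37, -26], [-23, 40, 19]] · [[5/4, -15/4, -3/2], [3/4, -5/4, -1/2], [1/4, -7/4, -1/2]] = [[-5, -4, 0], [-3, -2, -6], [6, 3, 5]].

-5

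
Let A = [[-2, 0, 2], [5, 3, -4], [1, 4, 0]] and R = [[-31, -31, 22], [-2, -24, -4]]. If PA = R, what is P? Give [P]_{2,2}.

A is on the right of P, so right-multiply by A⁻¹: P = RA⁻¹.
det A = 2, so A⁻¹ = [[8, 4, -3], [-2, -1, 1], [17/2, 4, -3]].
P = RA⁻¹ = [[-31, -31, 22], [-2, -24, -4]] · [[8, 4, -3], [-2, -1, 1], [17/2, 4, -3]] = [[1, -5, -4], [-2, 0, -6]].

0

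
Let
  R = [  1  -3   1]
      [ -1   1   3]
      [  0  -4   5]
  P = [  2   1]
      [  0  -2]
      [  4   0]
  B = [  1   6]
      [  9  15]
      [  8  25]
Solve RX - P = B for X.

RX = B + P = [[3, 7], [9, 13], [12, 25]].
R is on the left of X, so left-multiply by R⁻¹: X = R⁻¹(B + P).
det R = 6, so R⁻¹ = [[17/6, 11/6, -5/3], [5/6, 5/6, -2/3], [2/3, 2/3, -1/3]].
X = R⁻¹(B + P) = [[5, 2], [2, 0], [4, 5]].

X = [[5, 2], [2, 0], [4, 5]]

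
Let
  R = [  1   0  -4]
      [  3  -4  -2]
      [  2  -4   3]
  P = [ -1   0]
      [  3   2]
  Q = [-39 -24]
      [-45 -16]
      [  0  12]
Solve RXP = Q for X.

X = [[3, -4], [-3, -2], [0, 2]]

Isolating X: multiply by R⁻¹ from the left and P⁻¹ from the right, so X = R⁻¹QP⁻¹.
det R = -4; the adjugate gives R⁻¹ = [[5, -4, 4], [13/4, -11/4, 5/2], [1, -1, 1]].
det P = -2, so P⁻¹ = [[-1, 0], [3/2, 1/2]].
R⁻¹Q = [[-15, -8], [-3, -4], [6, 4]].
X = (R⁻¹Q)P⁻¹ = [[3, -4], [-3, -2], [0, 2]].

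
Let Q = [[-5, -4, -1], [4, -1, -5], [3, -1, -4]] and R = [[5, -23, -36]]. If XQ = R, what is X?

X = [[4, 4, 3]]

Q is on the right of X, so right-multiply by Q⁻¹: X = RQ⁻¹.
det Q = 2, so Q⁻¹ = [[-1/2, -15/2, 19/2], [1/2, 23/2, -29/2], [-1/2, -17/2, 21/2]].
X = RQ⁻¹ = [[5, -23, -36]] · [[-1/2, -15/2, 19/2], [1/2, 23/2, -29/2], [-1/2, -17/2, 21/2]] = [[4, 4, 3]].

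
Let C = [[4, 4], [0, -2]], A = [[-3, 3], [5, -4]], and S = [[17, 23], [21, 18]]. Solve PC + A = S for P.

P = [[5, 0], [4, -3]]

PC = S − A = [[20, 20], [16, 22]].
C is on the right of P, so right-multiply by C⁻¹: P = (S − A)C⁻¹.
det C = -8, so C⁻¹ = [[1/4, 1/2], [0, -1/2]].
P = (S − A)C⁻¹ = [[5, 0], [4, -3]].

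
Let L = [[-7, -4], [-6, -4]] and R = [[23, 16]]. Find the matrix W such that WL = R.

W = [[1, -5]]

Right-multiplying both sides by L⁻¹ gives W = RL⁻¹.
det L = 4; the adjugate gives L⁻¹ = [[-1, 1], [3/2, -7/4]].
W = RL⁻¹ = [[23, 16]] · [[-1, 1], [3/2, -7/4]] = [[1, -5]].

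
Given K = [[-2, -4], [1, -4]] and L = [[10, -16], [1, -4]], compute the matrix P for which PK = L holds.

Right-multiplying both sides by K⁻¹ gives P = LK⁻¹.
det K = 12, so K⁻¹ = [[-1/3, 1/3], [-1/12, -1/6]].
P = LK⁻¹ = [[10, -16], [1, -4]] · [[-1/3, 1/3], [-1/12, -1/6]] = [[-2, 6], [0, 1]].

P = [[-2, 6], [0, 1]]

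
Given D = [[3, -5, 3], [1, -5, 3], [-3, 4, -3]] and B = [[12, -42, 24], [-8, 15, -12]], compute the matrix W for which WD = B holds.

Right-multiplying both sides by D⁻¹ gives W = BD⁻¹.
det D = 6, so D⁻¹ = [[1/2, -1/2, 0], [-1, 0, -1], [-11/6, 1/2, -5/3]].
W = BD⁻¹ = [[12, -42, 24], [-8, 15, -12]] · [[1/2, -1/2, 0], [-1, 0, -1], [-11/6, 1/2, -5/3]] = [[4, 6, 2], [3, -2, 5]].

W = [[4, 6, 2], [3, -2, 5]]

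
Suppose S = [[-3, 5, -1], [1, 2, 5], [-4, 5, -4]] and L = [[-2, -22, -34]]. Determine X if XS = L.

X = [[-4, -6, 2]]

Since S sits to the right of X, X = LS⁻¹.
det S = 6; the adjugate gives S⁻¹ = [[-11/2, 5/2, 9/2], [-8/3, 4/3, 7/3], [13/6, -5/6, -11/6]].
X = LS⁻¹ = [[-2, -22, -34]] · [[-11/2, 5/2, 9/2], [-8/3, 4/3, 7/3], [13/6, -5/6, -11/6]] = [[-4, -6, 2]].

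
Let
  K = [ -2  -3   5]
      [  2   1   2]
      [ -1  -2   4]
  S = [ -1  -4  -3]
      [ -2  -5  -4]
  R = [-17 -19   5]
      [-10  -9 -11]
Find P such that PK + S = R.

PK = R − S = [[-16, -15, 8], [-8, -4, -7]].
Right-multiplying both sides by K⁻¹ gives P = (R − S)K⁻¹.
K has determinant -1; K⁻¹ = [[-8, -2, 11], [10, 3, -14], [3, 1, -4]].
P = (R − S)K⁻¹ = [[2, -5, 2], [3, -3, -4]].

P = [[2, -5, 2], [3, -3, -4]]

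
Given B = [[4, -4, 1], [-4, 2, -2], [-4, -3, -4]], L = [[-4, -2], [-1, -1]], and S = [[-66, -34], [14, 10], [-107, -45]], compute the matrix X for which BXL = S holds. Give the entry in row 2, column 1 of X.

-5

Left-multiply by B⁻¹ and right-multiply by L⁻¹: X = B⁻¹SL⁻¹.
det B = -4, so B⁻¹ = [[7/2, 19/4, -3/2], [2, 3, -1], [-5, -7, 2]].
det L = 2; the adjugate gives L⁻¹ = [[-1/2, 1], [1/2, -2]].
B⁻¹S = [[-4, -4], [17, 7], [18, 10]].
X = (B⁻¹S)L⁻¹ = [[0, 4], [-5, 3], [-4, -2]].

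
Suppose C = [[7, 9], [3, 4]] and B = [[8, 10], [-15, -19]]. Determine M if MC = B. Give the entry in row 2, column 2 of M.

2

C is on the right of M, so right-multiply by C⁻¹: M = BC⁻¹.
det C = 1; the adjugate gives C⁻¹ = [[4, -9], [-3, 7]].
M = BC⁻¹ = [[8, 10], [-15, -19]] · [[4, -9], [-3, 7]] = [[2, -2], [-3, 2]].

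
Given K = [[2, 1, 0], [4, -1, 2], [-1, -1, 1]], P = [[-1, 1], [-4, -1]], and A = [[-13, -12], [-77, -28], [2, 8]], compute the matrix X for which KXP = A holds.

Left-multiply by K⁻¹ and right-multiply by P⁻¹: X = K⁻¹AP⁻¹.
det K = -4, so K⁻¹ = [[-1/4, 1/4, -1/2], [3/2, -1/2, 1], [5/4, -1/4, 3/2]].
P has determinant 5; P⁻¹ = [[-1/5, -1/5], [4/5, -1/5]].
K⁻¹A = [[-17, -8], [21, 4], [6, 4]].
X = (K⁻¹A)P⁻¹ = [[-3, 5], [-1, -5], [2, -2]].

X = [[-3, 5], [-1, -5], [2, -2]]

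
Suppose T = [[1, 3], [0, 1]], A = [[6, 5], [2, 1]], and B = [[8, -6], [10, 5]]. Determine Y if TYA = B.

Y = [[-5, 4], [0, 5]]

Y = T⁻¹BA⁻¹ (apply T⁻¹ on the left and A⁻¹ on the right).
det T = 1, so T⁻¹ = [[1, -3], [0, 1]].
det A = -4; the adjugate gives A⁻¹ = [[-1/4, 5/4], [1/2, -3/2]].
T⁻¹B = [[-22, -21], [10, 5]].
Y = (T⁻¹B)A⁻¹ = [[-5, 4], [0, 5]].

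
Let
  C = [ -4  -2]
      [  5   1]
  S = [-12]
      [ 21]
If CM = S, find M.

M = [[5], [-4]]

Since C multiplies M on the left, M = C⁻¹S.
det C = 6; the adjugate gives C⁻¹ = [[1/6, 1/3], [-5/6, -2/3]].
M = C⁻¹S = [[1/6, 1/3], [-5/6, -2/3]] · [[-12], [21]] = [[5], [-4]].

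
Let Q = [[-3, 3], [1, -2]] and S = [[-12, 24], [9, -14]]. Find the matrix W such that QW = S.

W = [[-1, -2], [-5, 6]]

Left-multiplying both sides by Q⁻¹ gives W = Q⁻¹S.
Q has determinant 3; Q⁻¹ = [[-2/3, -1], [-1/3, -1]].
W = Q⁻¹S = [[-2/3, -1], [-1/3, -1]] · [[-12, 24], [9, -14]] = [[-1, -2], [-5, 6]].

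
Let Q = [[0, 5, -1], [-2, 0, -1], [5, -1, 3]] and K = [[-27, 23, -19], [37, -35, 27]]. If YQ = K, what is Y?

Since Q sits to the right of Y, Y = KQ⁻¹.
Q has determinant 3; Q⁻¹ = [[-1/3, -14/3, -5/3], [1/3, 5/3, 2/3], [2/3, 25/3, 10/3]].
Y = KQ⁻¹ = [[-27, 23, -19], [37, -35, 27]] · [[-1/3, -14/3, -5/3], [1/3, 5/3, 2/3], [2/3, 25/3, 10/3]] = [[4, 6, -3], [-6, -6, 5]].

Y = [[4, 6, -3], [-6, -6, 5]]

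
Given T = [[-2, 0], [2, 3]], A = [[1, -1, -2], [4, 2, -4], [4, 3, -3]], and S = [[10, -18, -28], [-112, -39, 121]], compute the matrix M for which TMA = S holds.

Isolating M: multiply by T⁻¹ from the left and A⁻¹ from the right, so M = T⁻¹SA⁻¹.
T has determinant -6; T⁻¹ = [[-1/2, 0], [1/3, 1/3]].
A has determinant 2; A⁻¹ = [[3, -9/2, 4], [-2, 5/2, -2], [2, -7/2, 3]].
T⁻¹S = [[-5, 9, 14], [-34, -19, 31]].
M = (T⁻¹S)A⁻¹ = [[-5, -4, 4], [-2, -3, -5]].

M = [[-5, -4, 4], [-2, -3, -5]]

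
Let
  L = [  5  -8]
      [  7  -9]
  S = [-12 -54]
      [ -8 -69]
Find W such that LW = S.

W = [[4, -6], [4, 3]]

Since L multiplies W on the left, W = L⁻¹S.
L has determinant 11; L⁻¹ = [[-9/11, 8/11], [-7/11, 5/11]].
W = L⁻¹S = [[-9/11, 8/11], [-7/11, 5/11]] · [[-12, -54], [-8, -69]] = [[4, -6], [4, 3]].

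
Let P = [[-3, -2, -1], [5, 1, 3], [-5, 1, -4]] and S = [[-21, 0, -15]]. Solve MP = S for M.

M = [[-3, -6, 0]]

Right-multiplying both sides by P⁻¹ gives M = SP⁻¹.
det P = 1, so P⁻¹ = [[-7, -9, -5], [5, 7, 4], [10, 13, 7]].
M = SP⁻¹ = [[-21, 0, -15]] · [[-7, -9, -5], [5, 7, 4], [10, 13, 7]] = [[-3, -6, 0]].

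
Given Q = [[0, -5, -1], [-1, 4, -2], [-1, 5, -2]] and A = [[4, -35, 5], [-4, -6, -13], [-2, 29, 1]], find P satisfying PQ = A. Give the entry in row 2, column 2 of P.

Right-multiplying both sides by Q⁻¹ gives P = AQ⁻¹.
det Q = 1, so Q⁻¹ = [[2, -15, 14], [0, -1, 1], [-1, 5, -5]].
P = AQ⁻¹ = [[4, -35, 5], [-4, -6, -13], [-2, 29, 1]] · [[2, -15, 14], [0, -1, 1], [-1, 5, -5]] = [[3, 0, -4], [5, 1, 3], [-5, 6, -4]].

1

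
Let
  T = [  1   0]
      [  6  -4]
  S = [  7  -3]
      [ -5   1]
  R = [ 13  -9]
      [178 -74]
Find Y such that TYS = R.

Y = [[4, 3], [0, 5]]

Left-multiply by T⁻¹ and right-multiply by S⁻¹: Y = T⁻¹RS⁻¹.
det T = -4, so T⁻¹ = [[1, 0], [3/2, -1/4]].
det S = -8, so S⁻¹ = [[-1/8, -3/8], [-5/8, -7/8]].
T⁻¹R = [[13, -9], [-25, 5]].
Y = (T⁻¹R)S⁻¹ = [[4, 3], [0, 5]].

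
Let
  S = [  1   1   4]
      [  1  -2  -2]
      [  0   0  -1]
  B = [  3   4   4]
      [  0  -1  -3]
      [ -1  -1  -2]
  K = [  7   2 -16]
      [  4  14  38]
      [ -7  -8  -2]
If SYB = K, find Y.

Isolating Y: multiply by S⁻¹ from the left and B⁻¹ from the right, so Y = S⁻¹KB⁻¹.
det S = 3; the adjugate gives S⁻¹ = [[2/3, 1/3, 2], [1/3, -1/3, 2], [0, 0, -1]].
det B = 5; the adjugate gives B⁻¹ = [[-1/5, 4/5, -8/5], [3/5, -2/5, 9/5], [-1/5, -1/5, -3/5]].
S⁻¹K = [[-8, -10, -2], [-13, -20, -22], [7, 8, 2]].
Y = (S⁻¹K)B⁻¹ = [[-4, -2, -4], [-5, 2, -2], [3, 2, 2]].

Y = [[-4, -2, -4], [-5, 2, -2], [3, 2, 2]]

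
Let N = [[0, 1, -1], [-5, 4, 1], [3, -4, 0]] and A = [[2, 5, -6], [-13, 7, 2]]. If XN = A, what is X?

N is on the right of X, so right-multiply by N⁻¹: X = AN⁻¹.
det N = -5; the adjugate gives N⁻¹ = [[-4/5, -4/5, -1], [-3/5, -3/5, -1], [-8/5, -3/5, -1]].
X = AN⁻¹ = [[2, 5, -6], [-13, 7, 2]] · [[-4/5, -4/5, -1], [-3/5, -3/5, -1], [-8/5, -3/5, -1]] = [[5, -1, -1], [3, 5, 4]].

X = [[5, -1, -1], [3, 5, 4]]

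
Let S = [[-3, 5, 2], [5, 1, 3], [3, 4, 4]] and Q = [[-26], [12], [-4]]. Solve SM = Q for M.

M = [[4], [-2], [-2]]

Left-multiplying both sides by S⁻¹ gives M = S⁻¹Q.
det S = 3, so S⁻¹ = [[-8/3, -4, 13/3], [-11/3, -6, 19/3], [17/3, 9, -28/3]].
M = S⁻¹Q = [[-8/3, -4, 13/3], [-11/3, -6, 19/3], [17/3, 9, -28/3]] · [[-26], [12], [-4]] = [[4], [-2], [-2]].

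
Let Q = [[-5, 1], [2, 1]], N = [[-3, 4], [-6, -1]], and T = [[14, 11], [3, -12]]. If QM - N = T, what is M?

M = [[-2, -4], [1, -5]]

QM = T + N = [[11, 15], [-3, -13]].
Since Q multiplies M on the left, M = Q⁻¹(T + N).
Q has determinant -7; Q⁻¹ = [[-1/7, 1/7], [2/7, 5/7]].
M = Q⁻¹(T + N) = [[-2, -4], [1, -5]].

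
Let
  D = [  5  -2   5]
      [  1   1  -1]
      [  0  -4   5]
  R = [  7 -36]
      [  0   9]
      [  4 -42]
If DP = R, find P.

P = [[1, 0], [-1, 3], [0, -6]]

Left-multiplying both sides by D⁻¹ gives P = D⁻¹R.
det D = -5, so D⁻¹ = [[-1/5, 2, 3/5], [1, -5, -2], [4/5, -4, -7/5]].
P = D⁻¹R = [[-1/5, 2, 3/5], [1, -5, -2], [4/5, -4, -7/5]] · [[7, -36], [0, 9], [4, -42]] = [[1, 0], [-1, 3], [0, -6]].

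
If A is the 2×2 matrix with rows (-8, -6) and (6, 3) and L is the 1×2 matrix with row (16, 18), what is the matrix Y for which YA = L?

A is on the right of Y, so right-multiply by A⁻¹: Y = LA⁻¹.
det A = 12, so A⁻¹ = [[1/4, 1/2], [-1/2, -2/3]].
Y = LA⁻¹ = [[16, 18]] · [[1/4, 1/2], [-1/2, -2/3]] = [[-5, -4]].

Y = [[-5, -4]]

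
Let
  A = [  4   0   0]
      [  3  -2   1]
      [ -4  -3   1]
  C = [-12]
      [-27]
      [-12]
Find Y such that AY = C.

Y = [[-3], [6], [-6]]

Since A multiplies Y on the left, Y = A⁻¹C.
A has determinant 4; A⁻¹ = [[1/4, 0, 0], [-7/4, 1, -1], [-17/4, 3, -2]].
Y = A⁻¹C = [[1/4, 0, 0], [-7/4, 1, -1], [-17/4, 3, -2]] · [[-12], [-27], [-12]] = [[-3], [6], [-6]].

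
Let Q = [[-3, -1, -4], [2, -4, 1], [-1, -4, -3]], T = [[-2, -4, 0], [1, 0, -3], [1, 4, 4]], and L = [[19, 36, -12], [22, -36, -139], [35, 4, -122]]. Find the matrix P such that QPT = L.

Isolating P: multiply by Q⁻¹ from the left and T⁻¹ from the right, so P = Q⁻¹LT⁻¹.
det Q = -5, so Q⁻¹ = [[-16/5, -13/5, 17/5], [-1, -1, 1], [12/5, 11/5, -14/5]].
T has determinant 4; T⁻¹ = [[3, 4, 3], [-7/4, -2, -3/2], [1, 1, 1]].
Q⁻¹L = [[1, -8, -15], [-6, 4, 29], [-4, -4, 7]].
P = (Q⁻¹L)T⁻¹ = [[2, 5, 0], [4, -3, 5], [2, -1, 1]].

P = [[2, 5, 0], [4, -3, 5], [2, -1, 1]]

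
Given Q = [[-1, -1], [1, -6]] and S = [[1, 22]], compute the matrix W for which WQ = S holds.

W = [[-4, -3]]

Q is on the right of W, so right-multiply by Q⁻¹: W = SQ⁻¹.
Q has determinant 7; Q⁻¹ = [[-6/7, 1/7], [-1/7, -1/7]].
W = SQ⁻¹ = [[1, 22]] · [[-6/7, 1/7], [-1/7, -1/7]] = [[-4, -3]].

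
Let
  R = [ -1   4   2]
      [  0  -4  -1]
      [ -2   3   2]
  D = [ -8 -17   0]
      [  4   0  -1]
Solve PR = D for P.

Since R sits to the right of P, P = DR⁻¹.
det R = -3; the adjugate gives R⁻¹ = [[5/3, 2/3, -4/3], [-2/3, -2/3, 1/3], [8/3, 5/3, -4/3]].
P = DR⁻¹ = [[-8, -17, 0], [4, 0, -1]] · [[5/3, 2/3, -4/3], [-2/3, -2/3, 1/3], [8/3, 5/3, -4/3]] = [[-2, 6, 5], [4, 1, -4]].

P = [[-2, 6, 5], [4, 1, -4]]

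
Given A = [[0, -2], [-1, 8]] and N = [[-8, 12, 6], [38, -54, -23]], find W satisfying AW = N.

Since A multiplies W on the left, W = A⁻¹N.
det A = -2; the adjugate gives A⁻¹ = [[-4, -1], [-1/2, 0]].
W = A⁻¹N = [[-4, -1], [-1/2, 0]] · [[-8, 12, 6], [38, -54, -23]] = [[-6, 6, -1], [4, -6, -3]].

W = [[-6, 6, -1], [4, -6, -3]]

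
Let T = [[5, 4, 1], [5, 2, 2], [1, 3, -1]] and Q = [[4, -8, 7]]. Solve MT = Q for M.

T is on the right of M, so right-multiply by T⁻¹: M = QT⁻¹.
det T = 1, so T⁻¹ = [[-8, 7, 6], [7, -6, -5], [13, -11, -10]].
M = QT⁻¹ = [[4, -8, 7]] · [[-8, 7, 6], [7, -6, -5], [13, -11, -10]] = [[3, -1, -6]].

M = [[3, -1, -6]]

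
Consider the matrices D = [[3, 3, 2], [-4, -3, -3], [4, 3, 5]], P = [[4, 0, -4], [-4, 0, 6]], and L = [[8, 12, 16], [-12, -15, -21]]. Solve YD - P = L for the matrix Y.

YD = L + P = [[12, 12, 12], [-16, -15, -15]].
Right-multiplying both sides by D⁻¹ gives Y = (L + P)D⁻¹.
D has determinant 6; D⁻¹ = [[-1, -3/2, -1/2], [4/3, 7/6, 1/6], [0, 1/2, 1/2]].
Y = (L + P)D⁻¹ = [[4, 2, 2], [-4, -1, -2]].

Y = [[4, 2, 2], [-4, -1, -2]]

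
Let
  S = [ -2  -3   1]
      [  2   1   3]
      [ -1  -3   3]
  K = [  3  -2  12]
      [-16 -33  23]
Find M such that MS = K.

M = [[3, 4, -1], [5, 0, 6]]

S is on the right of M, so right-multiply by S⁻¹: M = KS⁻¹.
det S = -2; the adjugate gives S⁻¹ = [[-6, -3, 5], [9/2, 5/2, -4], [5/2, 3/2, -2]].
M = KS⁻¹ = [[3, -2, 12], [-16, -33, 23]] · [[-6, -3, 5], [9/2, 5/2, -4], [5/2, 3/2, -2]] = [[3, 4, -1], [5, 0, 6]].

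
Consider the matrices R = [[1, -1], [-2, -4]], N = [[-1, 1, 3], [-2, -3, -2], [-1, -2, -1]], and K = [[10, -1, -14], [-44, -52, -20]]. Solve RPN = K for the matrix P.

P = R⁻¹KN⁻¹ (apply R⁻¹ on the left and N⁻¹ on the right).
R has determinant -6; R⁻¹ = [[2/3, -1/6], [-1/3, -1/6]].
det N = 4; the adjugate gives N⁻¹ = [[-1/4, -5/4, 7/4], [0, 1, -2], [1/4, -3/4, 5/4]].
R⁻¹K = [[14, 8, -6], [4, 9, 8]].
P = (R⁻¹K)N⁻¹ = [[-5, -5, 1], [1, -2, -1]].

P = [[-5, -5, 1], [1, -2, -1]]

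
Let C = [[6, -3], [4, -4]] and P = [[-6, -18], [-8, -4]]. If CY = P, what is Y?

Y = [[0, -5], [2, -4]]

C is on the left of Y, so left-multiply by C⁻¹: Y = C⁻¹P.
det C = -12; the adjugate gives C⁻¹ = [[1/3, -1/4], [1/3, -1/2]].
Y = C⁻¹P = [[1/3, -1/4], [1/3, -1/2]] · [[-6, -18], [-8, -4]] = [[0, -5], [2, -4]].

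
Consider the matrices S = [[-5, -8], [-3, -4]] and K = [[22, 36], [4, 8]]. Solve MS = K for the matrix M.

M = [[-5, 1], [-2, 2]]

Right-multiplying both sides by S⁻¹ gives M = KS⁻¹.
det S = -4; the adjugate gives S⁻¹ = [[1, -2], [-3/4, 5/4]].
M = KS⁻¹ = [[22, 36], [4, 8]] · [[1, -2], [-3/4, 5/4]] = [[-5, 1], [-2, 2]].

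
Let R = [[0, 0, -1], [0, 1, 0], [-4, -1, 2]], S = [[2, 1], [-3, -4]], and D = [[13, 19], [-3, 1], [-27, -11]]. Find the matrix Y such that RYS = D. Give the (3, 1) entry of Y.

Isolating Y: multiply by R⁻¹ from the left and S⁻¹ from the right, so Y = R⁻¹DS⁻¹.
det R = -4; the adjugate gives R⁻¹ = [[-1/2, -1/4, -1/4], [0, 1, 0], [-1, 0, 0]].
det S = -5, so S⁻¹ = [[4/5, 1/5], [-3/5, -2/5]].
R⁻¹D = [[1, -7], [-3, 1], [-13, -19]].
Y = (R⁻¹D)S⁻¹ = [[5, 3], [-3, -1], [1, 5]].

1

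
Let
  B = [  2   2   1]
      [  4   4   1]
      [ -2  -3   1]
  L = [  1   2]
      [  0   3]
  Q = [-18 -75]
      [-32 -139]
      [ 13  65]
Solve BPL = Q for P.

P = [[-4, -4], [-3, -2], [-4, -1]]

Left-multiply by B⁻¹ and right-multiply by L⁻¹: P = B⁻¹QL⁻¹.
B has determinant -2; B⁻¹ = [[-7/2, 5/2, 1], [3, -2, -1], [2, -1, 0]].
det L = 3; the adjugate gives L⁻¹ = [[1, -2/3], [0, 1/3]].
B⁻¹Q = [[-4, -20], [-3, -12], [-4, -11]].
P = (B⁻¹Q)L⁻¹ = [[-4, -4], [-3, -2], [-4, -1]].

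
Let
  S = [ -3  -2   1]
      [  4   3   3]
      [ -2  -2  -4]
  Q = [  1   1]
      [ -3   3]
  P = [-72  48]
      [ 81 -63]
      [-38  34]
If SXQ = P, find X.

X = [[0, -3], [5, -5], [-2, 1]]

X = S⁻¹PQ⁻¹ (apply S⁻¹ on the left and Q⁻¹ on the right).
det S = -4, so S⁻¹ = [[3/2, 5/2, 9/4], [-5/2, -7/2, -13/4], [1/2, 1/2, 1/4]].
Q has determinant 6; Q⁻¹ = [[1/2, -1/6], [1/2, 1/6]].
S⁻¹P = [[9, -9], [20, -10], [-5, 1]].
X = (S⁻¹P)Q⁻¹ = [[0, -3], [5, -5], [-2, 1]].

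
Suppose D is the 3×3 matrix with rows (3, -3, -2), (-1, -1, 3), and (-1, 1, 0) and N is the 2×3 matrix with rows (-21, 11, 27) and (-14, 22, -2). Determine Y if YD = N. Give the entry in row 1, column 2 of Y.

Since D sits to the right of Y, Y = ND⁻¹.
D has determinant 4; D⁻¹ = [[-3/4, -1/2, -11/4], [-3/4, -1/2, -7/4], [-1/2, 0, -3/2]].
Y = ND⁻¹ = [[-21, 11, 27], [-14, 22, -2]] · [[-3/4, -1/2, -11/4], [-3/4, -1/2, -7/4], [-1/2, 0, -3/2]] = [[-6, 5, -2], [-5, -4, 3]].

5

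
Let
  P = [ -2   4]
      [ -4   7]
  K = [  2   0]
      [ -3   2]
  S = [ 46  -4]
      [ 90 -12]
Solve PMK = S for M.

M = [[-2, 5], [4, 2]]

M = P⁻¹SK⁻¹ (apply P⁻¹ on the left and K⁻¹ on the right).
P has determinant 2; P⁻¹ = [[7/2, -2], [2, -1]].
det K = 4; the adjugate gives K⁻¹ = [[1/2, 0], [3/4, 1/2]].
P⁻¹S = [[-19, 10], [2, 4]].
M = (P⁻¹S)K⁻¹ = [[-2, 5], [4, 2]].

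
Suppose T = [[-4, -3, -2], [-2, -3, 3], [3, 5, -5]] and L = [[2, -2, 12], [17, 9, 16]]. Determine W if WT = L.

W = [[-2, 6, 2], [-5, -3, -3]]

T is on the right of W, so right-multiply by T⁻¹: W = LT⁻¹.
T has determinant 5; T⁻¹ = [[0, -5, -3], [-1/5, 26/5, 16/5], [-1/5, 11/5, 6/5]].
W = LT⁻¹ = [[2, -2, 12], [17, 9, 16]] · [[0, -5, -3], [-1/5, 26/5, 16/5], [-1/5, 11/5, 6/5]] = [[-2, 6, 2], [-5, -3, -3]].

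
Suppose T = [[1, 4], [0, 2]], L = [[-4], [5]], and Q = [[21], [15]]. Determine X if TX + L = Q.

TX = Q − L = [[25], [10]].
Since T multiplies X on the left, X = T⁻¹(Q − L).
det T = 2, so T⁻¹ = [[1, -2], [0, 1/2]].
X = T⁻¹(Q − L) = [[5], [5]].

X = [[5], [5]]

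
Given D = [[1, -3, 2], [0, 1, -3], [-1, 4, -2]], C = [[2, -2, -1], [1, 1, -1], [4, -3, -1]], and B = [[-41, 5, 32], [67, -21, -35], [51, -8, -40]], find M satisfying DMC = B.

M = [[2, 3, 5], [5, 4, -1], [-1, -5, -3]]

Left-multiply by D⁻¹ and right-multiply by C⁻¹: M = D⁻¹BC⁻¹.
det D = 3, so D⁻¹ = [[10/3, 2/3, 7/3], [1, 0, 1], [1/3, -1/3, 1/3]].
det C = 5; the adjugate gives C⁻¹ = [[-4/5, 1/5, 3/5], [-3/5, 2/5, 1/5], [-7/5, -2/5, 4/5]].
D⁻¹B = [[27, -16, -10], [10, -3, -8], [-19, 6, 9]].
M = (D⁻¹B)C⁻¹ = [[2, 3, 5], [5, 4, -1], [-1, -5, -3]].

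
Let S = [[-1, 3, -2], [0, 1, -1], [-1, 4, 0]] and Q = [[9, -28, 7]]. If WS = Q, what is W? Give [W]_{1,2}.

Right-multiplying both sides by S⁻¹ gives W = QS⁻¹.
det S = -3; the adjugate gives S⁻¹ = [[-4/3, 8/3, 1/3], [-1/3, 2/3, 1/3], [-1/3, -1/3, 1/3]].
W = QS⁻¹ = [[9, -28, 7]] · [[-4/3, 8/3, 1/3], [-1/3, 2/3, 1/3], [-1/3, -1/3, 1/3]] = [[-5, 3, -4]].

3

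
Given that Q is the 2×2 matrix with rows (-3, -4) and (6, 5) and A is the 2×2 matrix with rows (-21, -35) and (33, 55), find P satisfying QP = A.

P = [[3, 5], [3, 5]]

Q is on the left of P, so left-multiply by Q⁻¹: P = Q⁻¹A.
Q has determinant 9; Q⁻¹ = [[5/9, 4/9], [-2/3, -1/3]].
P = Q⁻¹A = [[5/9, 4/9], [-2/3, -1/3]] · [[-21, -35], [33, 55]] = [[3, 5], [3, 5]].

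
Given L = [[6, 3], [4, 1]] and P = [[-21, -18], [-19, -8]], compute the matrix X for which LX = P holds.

X = [[-6, -1], [5, -4]]

Left-multiplying both sides by L⁻¹ gives X = L⁻¹P.
L has determinant -6; L⁻¹ = [[-1/6, 1/2], [2/3, -1]].
X = L⁻¹P = [[-1/6, 1/2], [2/3, -1]] · [[-21, -18], [-19, -8]] = [[-6, -1], [5, -4]].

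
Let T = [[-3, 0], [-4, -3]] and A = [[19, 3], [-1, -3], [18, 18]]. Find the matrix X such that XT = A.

X = [[-5, -1], [-1, 1], [2, -6]]

Since T sits to the right of X, X = AT⁻¹.
T has determinant 9; T⁻¹ = [[-1/3, 0], [4/9, -1/3]].
X = AT⁻¹ = [[19, 3], [-1, -3], [18, 18]] · [[-1/3, 0], [4/9, -1/3]] = [[-5, -1], [-1, 1], [2, -6]].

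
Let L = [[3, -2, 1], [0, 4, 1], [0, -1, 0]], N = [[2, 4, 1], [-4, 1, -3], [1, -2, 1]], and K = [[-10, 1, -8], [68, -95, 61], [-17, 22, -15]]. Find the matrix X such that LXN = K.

X = [[-3, -4, -2], [-2, -4, 5], [0, 1, 4]]

Left-multiply by L⁻¹ and right-multiply by N⁻¹: X = L⁻¹KN⁻¹.
det L = 3, so L⁻¹ = [[1/3, -1/3, -2], [0, 0, -1], [0, 1, 4]].
det N = 1, so N⁻¹ = [[-5, -6, -13], [1, 1, 2], [7, 8, 18]].
L⁻¹K = [[8, -12, 7], [17, -22, 15], [0, -7, 1]].
X = (L⁻¹K)N⁻¹ = [[-3, -4, -2], [-2, -4, 5], [0, 1, 4]].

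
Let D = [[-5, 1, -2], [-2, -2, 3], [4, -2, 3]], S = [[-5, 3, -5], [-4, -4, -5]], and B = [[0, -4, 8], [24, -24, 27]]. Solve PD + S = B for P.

PD = B − S = [[5, -7, 13], [28, -20, 32]].
D is on the right of P, so right-multiply by D⁻¹: P = (B − S)D⁻¹.
det D = -6, so D⁻¹ = [[0, -1/6, 1/6], [-3, 7/6, -19/6], [-2, 1, -2]].
P = (B − S)D⁻¹ = [[-5, 4, -3], [-4, 4, 4]].

P = [[-5, 4, -3], [-4, 4, 4]]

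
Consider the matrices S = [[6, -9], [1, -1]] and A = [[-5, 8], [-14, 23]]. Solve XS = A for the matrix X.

X = [[-1, 1], [-3, 4]]

Right-multiplying both sides by S⁻¹ gives X = AS⁻¹.
det S = 3, so S⁻¹ = [[-1/3, 3], [-1/3, 2]].
X = AS⁻¹ = [[-5, 8], [-14, 23]] · [[-1/3, 3], [-1/3, 2]] = [[-1, 1], [-3, 4]].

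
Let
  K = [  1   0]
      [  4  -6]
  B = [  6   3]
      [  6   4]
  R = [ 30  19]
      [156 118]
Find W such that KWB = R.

Isolating W: multiply by K⁻¹ from the left and B⁻¹ from the right, so W = K⁻¹RB⁻¹.
K has determinant -6; K⁻¹ = [[1, 0], [2/3, -1/6]].
det B = 6, so B⁻¹ = [[2/3, -1/2], [-1, 1]].
K⁻¹R = [[30, 19], [-6, -7]].
W = (K⁻¹R)B⁻¹ = [[1, 4], [3, -4]].

W = [[1, 4], [3, -4]]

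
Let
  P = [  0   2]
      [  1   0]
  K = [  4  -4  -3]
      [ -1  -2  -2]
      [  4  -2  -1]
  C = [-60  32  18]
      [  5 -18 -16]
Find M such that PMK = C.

M = [[4, 3, -2], [-3, 2, -4]]

Left-multiply by P⁻¹ and right-multiply by K⁻¹: M = P⁻¹CK⁻¹.
det P = -2, so P⁻¹ = [[0, 1], [1/2, 0]].
K has determinant -2; K⁻¹ = [[1, -1, -1], [9/2, -4, -11/2], [-5, 4, 6]].
P⁻¹C = [[5, -18, -16], [-30, 16, 9]].
M = (P⁻¹C)K⁻¹ = [[4, 3, -2], [-3, 2, -4]].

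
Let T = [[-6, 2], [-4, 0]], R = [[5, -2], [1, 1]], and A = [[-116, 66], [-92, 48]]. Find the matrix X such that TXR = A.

X = [[5, -2], [2, 1]]

X = T⁻¹AR⁻¹ (apply T⁻¹ on the left and R⁻¹ on the right).
det T = 8; the adjugate gives T⁻¹ = [[0, -1/4], [1/2, -3/4]].
det R = 7; the adjugate gives R⁻¹ = [[1/7, 2/7], [-1/7, 5/7]].
T⁻¹A = [[23, -12], [11, -3]].
X = (T⁻¹A)R⁻¹ = [[5, -2], [2, 1]].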